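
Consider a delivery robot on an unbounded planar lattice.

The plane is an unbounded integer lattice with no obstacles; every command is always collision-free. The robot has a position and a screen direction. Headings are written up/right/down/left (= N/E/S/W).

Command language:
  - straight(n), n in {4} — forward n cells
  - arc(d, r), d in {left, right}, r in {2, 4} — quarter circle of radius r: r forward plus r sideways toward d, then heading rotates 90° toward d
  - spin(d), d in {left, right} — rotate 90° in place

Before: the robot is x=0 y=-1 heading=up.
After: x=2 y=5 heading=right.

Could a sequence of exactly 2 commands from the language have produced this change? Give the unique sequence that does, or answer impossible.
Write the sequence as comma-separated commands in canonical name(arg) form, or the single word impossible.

straight(4), arc(right, 2)

key: running arc(right, 2) before straight(4) would end elsewhere — order is forced
from: x=0 y=-1 heading=up
step 1 (straight(4)): x=0 y=3 heading=up
step 2 (arc(right, 2)): x=2 y=5 heading=right
all 49 alternatives checked — unique.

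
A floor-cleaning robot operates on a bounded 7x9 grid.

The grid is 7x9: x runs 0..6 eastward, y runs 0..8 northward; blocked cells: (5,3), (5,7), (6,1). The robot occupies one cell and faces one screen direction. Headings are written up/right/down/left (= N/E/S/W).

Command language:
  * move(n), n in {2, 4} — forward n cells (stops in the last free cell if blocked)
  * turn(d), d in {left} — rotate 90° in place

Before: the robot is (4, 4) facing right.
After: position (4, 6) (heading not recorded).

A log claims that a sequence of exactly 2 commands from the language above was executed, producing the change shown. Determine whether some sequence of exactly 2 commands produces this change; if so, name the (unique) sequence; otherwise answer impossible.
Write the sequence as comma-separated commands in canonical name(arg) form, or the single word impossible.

key: running move(2) before turn(left) would end elsewhere — order is forced
t0: (4, 4) facing right
step 1 (turn(left)): (4, 4) facing up
step 2 (move(2)): (4, 6) facing up
no rival 2-sequence matches.

turn(left), move(2)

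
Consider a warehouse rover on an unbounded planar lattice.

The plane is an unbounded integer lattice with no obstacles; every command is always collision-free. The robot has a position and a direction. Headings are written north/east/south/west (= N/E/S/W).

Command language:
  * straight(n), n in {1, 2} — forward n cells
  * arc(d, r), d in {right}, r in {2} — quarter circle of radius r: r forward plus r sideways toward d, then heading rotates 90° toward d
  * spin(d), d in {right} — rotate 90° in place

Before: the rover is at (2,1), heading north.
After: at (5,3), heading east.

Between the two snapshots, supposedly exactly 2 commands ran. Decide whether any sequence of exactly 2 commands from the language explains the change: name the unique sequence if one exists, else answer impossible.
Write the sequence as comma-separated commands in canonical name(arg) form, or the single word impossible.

arc(right, 2), straight(1)

key: running straight(1) before arc(right, 2) would end elsewhere — order is forced
start: at (2,1), heading north
step 1 (arc(right, 2)): at (4,3), heading east
step 2 (straight(1)): at (5,3), heading east
uniquely the one of 16 2-step routes that fits.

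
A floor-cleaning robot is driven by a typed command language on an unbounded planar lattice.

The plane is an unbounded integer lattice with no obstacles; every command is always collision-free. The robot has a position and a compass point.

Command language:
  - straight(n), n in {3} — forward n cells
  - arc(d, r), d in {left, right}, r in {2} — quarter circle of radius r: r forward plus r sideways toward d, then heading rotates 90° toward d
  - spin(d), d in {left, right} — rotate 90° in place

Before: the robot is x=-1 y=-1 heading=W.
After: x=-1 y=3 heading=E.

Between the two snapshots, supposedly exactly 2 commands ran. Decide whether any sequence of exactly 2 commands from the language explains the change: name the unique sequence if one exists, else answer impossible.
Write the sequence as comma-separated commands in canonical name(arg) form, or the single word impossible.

arc(right, 2), arc(right, 2)

key: position moved to (-1,3) AND the heading swung to E — translation plus rotation needed
begin: x=-1 y=-1 heading=W
t=1 arc(right, 2) ⇒ x=-3 y=1 heading=N
t=2 arc(right, 2) ⇒ x=-1 y=3 heading=E
no rival 2-sequence matches.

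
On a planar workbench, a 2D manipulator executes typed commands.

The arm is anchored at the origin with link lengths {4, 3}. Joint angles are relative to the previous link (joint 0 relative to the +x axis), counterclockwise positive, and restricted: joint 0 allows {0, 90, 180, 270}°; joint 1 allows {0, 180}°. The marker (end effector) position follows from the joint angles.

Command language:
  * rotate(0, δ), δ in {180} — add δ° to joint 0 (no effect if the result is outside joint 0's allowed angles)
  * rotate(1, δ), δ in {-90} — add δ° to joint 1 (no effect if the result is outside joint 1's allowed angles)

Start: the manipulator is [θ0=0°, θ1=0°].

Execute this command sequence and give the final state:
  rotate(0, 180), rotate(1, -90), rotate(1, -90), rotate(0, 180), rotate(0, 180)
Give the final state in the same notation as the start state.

[θ0=180°, θ1=0°]

t0: [θ0=0°, θ1=0°]
1. rotate(0, 180) → [θ0=180°, θ1=0°]
2. rotate(1, -90) → [θ0=180°, θ1=0°]
3. rotate(1, -90) → [θ0=180°, θ1=0°]
4. rotate(0, 180) → [θ0=0°, θ1=0°]
5. rotate(0, 180) → [θ0=180°, θ1=0°]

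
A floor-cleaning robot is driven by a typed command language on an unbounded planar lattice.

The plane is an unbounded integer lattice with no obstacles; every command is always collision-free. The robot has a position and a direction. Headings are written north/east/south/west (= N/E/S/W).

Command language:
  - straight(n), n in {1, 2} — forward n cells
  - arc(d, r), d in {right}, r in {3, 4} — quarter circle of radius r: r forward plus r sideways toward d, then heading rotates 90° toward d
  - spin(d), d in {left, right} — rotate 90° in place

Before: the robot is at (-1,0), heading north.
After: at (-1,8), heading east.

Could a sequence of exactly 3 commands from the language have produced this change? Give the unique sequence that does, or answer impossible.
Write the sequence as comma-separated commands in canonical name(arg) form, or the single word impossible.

key: running arc(right, 4) before spin(left) would end elsewhere — order is forced
begin: at (-1,0), heading north
t=1 spin(left) ⇒ at (-1,0), heading west
t=2 arc(right, 4) ⇒ at (-5,4), heading north
t=3 arc(right, 4) ⇒ at (-1,8), heading east
no other 3-command option fits: unique.

spin(left), arc(right, 4), arc(right, 4)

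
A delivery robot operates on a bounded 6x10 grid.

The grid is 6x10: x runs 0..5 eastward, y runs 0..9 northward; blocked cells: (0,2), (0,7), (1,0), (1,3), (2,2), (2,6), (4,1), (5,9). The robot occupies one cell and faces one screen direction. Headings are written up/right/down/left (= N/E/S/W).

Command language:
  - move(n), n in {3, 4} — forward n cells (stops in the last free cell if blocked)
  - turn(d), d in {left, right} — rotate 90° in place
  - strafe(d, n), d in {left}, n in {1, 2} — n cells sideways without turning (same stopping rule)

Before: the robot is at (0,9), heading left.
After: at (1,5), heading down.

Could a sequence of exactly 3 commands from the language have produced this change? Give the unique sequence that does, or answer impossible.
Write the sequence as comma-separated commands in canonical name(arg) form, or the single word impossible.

turn(left), strafe(left, 1), move(4)

key: running move(4) before turn(left) would end elsewhere — order is forced
start: at (0,9), heading left
1. turn(left) → at (0,9), heading down
2. strafe(left, 1) → at (1,9), heading down
3. move(4) → at (1,5), heading down
all 216 alternatives checked — unique.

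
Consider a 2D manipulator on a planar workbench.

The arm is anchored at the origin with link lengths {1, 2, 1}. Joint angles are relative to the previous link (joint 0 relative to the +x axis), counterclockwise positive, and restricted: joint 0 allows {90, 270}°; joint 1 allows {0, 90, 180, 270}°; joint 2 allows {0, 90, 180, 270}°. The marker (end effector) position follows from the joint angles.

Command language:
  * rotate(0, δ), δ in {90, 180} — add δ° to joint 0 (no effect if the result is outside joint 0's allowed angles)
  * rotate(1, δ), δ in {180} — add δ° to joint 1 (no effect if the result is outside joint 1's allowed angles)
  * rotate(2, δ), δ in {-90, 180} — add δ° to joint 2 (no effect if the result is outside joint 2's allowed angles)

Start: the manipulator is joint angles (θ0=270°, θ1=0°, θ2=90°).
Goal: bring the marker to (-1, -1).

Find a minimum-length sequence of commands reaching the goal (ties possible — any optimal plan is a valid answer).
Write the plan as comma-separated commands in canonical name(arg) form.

t0: joint angles (θ0=270°, θ1=0°, θ2=90°)
1. rotate(2, 180) → joint angles (θ0=270°, θ1=0°, θ2=270°)
2. rotate(1, 180) → joint angles (θ0=270°, θ1=180°, θ2=270°)
3. rotate(0, 180) → joint angles (θ0=90°, θ1=180°, θ2=270°)
no 2-step plan works, so 3 is optimal.

rotate(2, 180), rotate(1, 180), rotate(0, 180)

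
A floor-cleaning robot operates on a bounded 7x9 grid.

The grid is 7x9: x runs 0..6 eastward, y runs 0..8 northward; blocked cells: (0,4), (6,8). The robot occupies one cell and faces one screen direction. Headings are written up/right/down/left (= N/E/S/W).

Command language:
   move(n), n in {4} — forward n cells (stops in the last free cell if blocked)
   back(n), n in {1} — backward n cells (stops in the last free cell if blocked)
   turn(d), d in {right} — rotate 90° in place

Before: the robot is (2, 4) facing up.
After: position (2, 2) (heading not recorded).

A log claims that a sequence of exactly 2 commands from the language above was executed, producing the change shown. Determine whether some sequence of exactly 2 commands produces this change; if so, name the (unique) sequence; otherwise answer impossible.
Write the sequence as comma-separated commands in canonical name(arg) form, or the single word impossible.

initial: (2, 4) facing up
t=1 back(1) ⇒ (2, 3) facing up
t=2 back(1) ⇒ (2, 2) facing up
uniquely the one of 9 2-step routes that fits.

back(1), back(1)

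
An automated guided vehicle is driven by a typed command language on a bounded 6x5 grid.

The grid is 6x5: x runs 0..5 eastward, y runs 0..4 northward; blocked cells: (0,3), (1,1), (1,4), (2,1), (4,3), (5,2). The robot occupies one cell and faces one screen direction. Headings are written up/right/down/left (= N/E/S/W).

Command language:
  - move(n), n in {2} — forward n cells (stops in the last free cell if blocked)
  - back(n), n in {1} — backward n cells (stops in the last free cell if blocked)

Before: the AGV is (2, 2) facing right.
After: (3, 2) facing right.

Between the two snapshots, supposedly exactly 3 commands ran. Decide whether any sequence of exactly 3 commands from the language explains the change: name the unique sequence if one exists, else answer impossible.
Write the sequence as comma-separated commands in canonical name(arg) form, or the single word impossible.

key: still facing E at the end — nothing in the sequence rotates
from: (2, 2) facing right
1. move(2) → (4, 2) facing right
2. move(2) → (4, 2) facing right
3. back(1) → (3, 2) facing right
all 8 alternatives checked — unique.

move(2), move(2), back(1)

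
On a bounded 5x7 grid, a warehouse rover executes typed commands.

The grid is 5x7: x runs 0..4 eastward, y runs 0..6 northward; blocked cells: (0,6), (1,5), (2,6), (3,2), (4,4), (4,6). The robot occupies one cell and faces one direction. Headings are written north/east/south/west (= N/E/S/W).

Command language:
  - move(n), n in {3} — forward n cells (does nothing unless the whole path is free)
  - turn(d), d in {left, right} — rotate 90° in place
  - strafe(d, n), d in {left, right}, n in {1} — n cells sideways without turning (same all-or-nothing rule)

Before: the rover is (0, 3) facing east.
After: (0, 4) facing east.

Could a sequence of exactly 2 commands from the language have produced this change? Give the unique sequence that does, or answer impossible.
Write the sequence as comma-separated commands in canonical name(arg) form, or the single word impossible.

impossible

every 2-command combo misses the target.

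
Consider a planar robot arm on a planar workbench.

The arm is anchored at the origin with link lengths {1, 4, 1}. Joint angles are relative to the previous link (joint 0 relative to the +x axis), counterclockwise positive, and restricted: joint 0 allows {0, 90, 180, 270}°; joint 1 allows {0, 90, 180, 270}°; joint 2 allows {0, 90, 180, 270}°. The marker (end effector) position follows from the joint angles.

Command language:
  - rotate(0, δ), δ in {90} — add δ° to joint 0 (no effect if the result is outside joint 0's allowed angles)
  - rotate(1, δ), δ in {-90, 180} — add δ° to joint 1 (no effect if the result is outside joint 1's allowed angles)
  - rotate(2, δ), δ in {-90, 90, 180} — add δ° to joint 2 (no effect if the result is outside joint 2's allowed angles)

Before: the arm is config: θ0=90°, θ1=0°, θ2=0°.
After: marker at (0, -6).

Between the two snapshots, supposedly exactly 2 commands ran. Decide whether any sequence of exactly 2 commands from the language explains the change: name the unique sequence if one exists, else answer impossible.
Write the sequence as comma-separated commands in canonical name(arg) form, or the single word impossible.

t0: config: θ0=90°, θ1=0°, θ2=0°
t=1 rotate(0, 90) ⇒ config: θ0=180°, θ1=0°, θ2=0°
t=2 rotate(0, 90) ⇒ config: θ0=270°, θ1=0°, θ2=0°
all 36 alternatives checked — unique.

rotate(0, 90), rotate(0, 90)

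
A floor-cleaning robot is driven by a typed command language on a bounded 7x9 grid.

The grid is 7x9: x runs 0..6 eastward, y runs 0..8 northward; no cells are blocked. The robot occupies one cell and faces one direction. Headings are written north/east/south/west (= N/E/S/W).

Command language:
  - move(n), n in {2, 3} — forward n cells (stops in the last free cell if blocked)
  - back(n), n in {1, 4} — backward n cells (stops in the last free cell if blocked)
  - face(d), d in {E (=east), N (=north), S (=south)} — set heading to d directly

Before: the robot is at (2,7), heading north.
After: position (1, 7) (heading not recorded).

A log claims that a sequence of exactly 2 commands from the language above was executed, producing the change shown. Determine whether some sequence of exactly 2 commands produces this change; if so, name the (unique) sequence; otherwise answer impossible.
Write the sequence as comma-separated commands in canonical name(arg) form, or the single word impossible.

key: running back(1) before face(E) would end elsewhere — order is forced
begin: at (2,7), heading north
t=1 face(E) ⇒ at (2,7), heading east
t=2 back(1) ⇒ at (1,7), heading east
no rival 2-sequence matches.

face(E), back(1)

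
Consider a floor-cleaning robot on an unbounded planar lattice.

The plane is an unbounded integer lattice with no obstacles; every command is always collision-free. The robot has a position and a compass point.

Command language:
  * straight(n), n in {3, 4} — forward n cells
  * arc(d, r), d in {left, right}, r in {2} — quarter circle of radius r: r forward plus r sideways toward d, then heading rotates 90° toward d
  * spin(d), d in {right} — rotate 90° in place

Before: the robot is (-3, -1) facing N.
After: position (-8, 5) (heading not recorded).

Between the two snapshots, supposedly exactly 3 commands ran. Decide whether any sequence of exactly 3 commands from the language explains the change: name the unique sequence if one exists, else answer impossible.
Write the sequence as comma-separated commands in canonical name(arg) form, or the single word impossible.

key: order matters: swapping straight(4) and straight(3) lands elsewhere
begin: (-3, -1) facing N
1. straight(4) → (-3, 3) facing N
2. arc(left, 2) → (-5, 5) facing W
3. straight(3) → (-8, 5) facing W
all 125 alternatives checked — unique.

straight(4), arc(left, 2), straight(3)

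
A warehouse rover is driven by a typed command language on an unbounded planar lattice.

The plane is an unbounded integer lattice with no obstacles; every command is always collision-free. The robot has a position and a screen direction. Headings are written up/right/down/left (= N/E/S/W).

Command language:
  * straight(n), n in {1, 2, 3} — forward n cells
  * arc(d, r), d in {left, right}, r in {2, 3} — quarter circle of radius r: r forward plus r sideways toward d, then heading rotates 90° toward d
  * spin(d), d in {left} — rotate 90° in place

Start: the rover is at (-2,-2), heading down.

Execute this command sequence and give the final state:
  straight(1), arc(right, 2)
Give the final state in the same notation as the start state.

from: at (-2,-2), heading down
step 1 (straight(1)): at (-2,-3), heading down
step 2 (arc(right, 2)): at (-4,-5), heading left

at (-4,-5), heading left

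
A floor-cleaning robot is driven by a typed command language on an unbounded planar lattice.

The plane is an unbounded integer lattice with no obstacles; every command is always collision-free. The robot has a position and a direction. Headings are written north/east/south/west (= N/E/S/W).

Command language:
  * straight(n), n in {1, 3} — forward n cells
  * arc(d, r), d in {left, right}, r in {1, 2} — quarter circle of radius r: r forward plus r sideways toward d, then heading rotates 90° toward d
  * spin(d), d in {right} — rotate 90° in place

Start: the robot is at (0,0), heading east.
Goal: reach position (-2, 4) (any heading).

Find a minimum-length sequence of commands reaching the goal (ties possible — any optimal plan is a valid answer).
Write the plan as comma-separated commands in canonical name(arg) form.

start: at (0,0), heading east
[1] after arc(left, 1): at (1,1), heading north
[2] after arc(left, 2): at (-1,3), heading west
[3] after arc(right, 1): at (-2,4), heading north
no 2-step plan works, so 3 is optimal.

arc(left, 1), arc(left, 2), arc(right, 1)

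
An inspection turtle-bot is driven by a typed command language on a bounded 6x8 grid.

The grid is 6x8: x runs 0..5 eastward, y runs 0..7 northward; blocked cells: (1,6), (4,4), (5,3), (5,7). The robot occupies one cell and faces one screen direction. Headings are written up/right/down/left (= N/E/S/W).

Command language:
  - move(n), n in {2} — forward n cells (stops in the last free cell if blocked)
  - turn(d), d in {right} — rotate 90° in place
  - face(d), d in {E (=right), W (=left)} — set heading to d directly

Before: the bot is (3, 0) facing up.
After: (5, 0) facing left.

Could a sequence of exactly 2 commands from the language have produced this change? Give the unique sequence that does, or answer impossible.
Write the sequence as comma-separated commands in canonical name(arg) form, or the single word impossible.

impossible

no 2-step route produces this change.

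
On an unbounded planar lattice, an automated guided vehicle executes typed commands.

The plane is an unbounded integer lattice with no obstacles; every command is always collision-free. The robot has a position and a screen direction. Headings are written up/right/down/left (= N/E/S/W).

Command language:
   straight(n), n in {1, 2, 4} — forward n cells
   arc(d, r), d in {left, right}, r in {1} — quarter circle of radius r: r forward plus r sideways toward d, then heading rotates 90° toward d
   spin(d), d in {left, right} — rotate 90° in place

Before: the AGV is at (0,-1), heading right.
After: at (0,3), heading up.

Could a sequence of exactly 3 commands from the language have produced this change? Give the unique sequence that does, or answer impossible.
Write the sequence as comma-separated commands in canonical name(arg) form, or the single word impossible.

spin(left), straight(2), straight(2)

key: position moved to (0,3) AND the heading swung to N — translation plus rotation needed
begin: at (0,-1), heading right
step 1 (spin(left)): at (0,-1), heading up
step 2 (straight(2)): at (0,1), heading up
step 3 (straight(2)): at (0,3), heading up
uniquely the one of 343 3-step routes that fits.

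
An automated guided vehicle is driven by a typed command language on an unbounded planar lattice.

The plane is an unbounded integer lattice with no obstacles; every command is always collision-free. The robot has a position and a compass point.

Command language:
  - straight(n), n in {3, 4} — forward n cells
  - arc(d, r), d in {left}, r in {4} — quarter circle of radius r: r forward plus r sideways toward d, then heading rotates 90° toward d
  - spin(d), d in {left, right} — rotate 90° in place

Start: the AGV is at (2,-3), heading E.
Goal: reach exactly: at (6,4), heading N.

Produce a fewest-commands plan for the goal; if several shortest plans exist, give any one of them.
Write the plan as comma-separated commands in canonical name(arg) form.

arc(left, 4), straight(3)

begin: at (2,-3), heading E
[1] after arc(left, 4): at (6,1), heading N
[2] after straight(3): at (6,4), heading N
shorter routes all fall short; 2 is best.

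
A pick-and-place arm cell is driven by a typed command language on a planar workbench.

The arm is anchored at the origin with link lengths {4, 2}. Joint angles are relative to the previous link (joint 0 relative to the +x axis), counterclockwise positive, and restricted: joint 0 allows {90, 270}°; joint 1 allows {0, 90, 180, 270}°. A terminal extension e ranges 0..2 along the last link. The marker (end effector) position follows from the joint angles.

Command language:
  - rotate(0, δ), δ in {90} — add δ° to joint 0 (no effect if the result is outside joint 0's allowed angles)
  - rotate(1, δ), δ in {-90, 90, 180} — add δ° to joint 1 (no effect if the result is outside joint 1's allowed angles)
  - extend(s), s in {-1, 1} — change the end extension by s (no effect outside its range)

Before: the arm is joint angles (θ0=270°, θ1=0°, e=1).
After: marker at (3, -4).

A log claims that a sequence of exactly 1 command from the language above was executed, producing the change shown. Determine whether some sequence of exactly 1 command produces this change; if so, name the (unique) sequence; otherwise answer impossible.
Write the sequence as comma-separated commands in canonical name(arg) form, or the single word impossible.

rotate(1, 90)

t0: joint angles (θ0=270°, θ1=0°, e=1)
[1] after rotate(1, 90): joint angles (θ0=270°, θ1=90°, e=1)
no rival 1-sequence matches.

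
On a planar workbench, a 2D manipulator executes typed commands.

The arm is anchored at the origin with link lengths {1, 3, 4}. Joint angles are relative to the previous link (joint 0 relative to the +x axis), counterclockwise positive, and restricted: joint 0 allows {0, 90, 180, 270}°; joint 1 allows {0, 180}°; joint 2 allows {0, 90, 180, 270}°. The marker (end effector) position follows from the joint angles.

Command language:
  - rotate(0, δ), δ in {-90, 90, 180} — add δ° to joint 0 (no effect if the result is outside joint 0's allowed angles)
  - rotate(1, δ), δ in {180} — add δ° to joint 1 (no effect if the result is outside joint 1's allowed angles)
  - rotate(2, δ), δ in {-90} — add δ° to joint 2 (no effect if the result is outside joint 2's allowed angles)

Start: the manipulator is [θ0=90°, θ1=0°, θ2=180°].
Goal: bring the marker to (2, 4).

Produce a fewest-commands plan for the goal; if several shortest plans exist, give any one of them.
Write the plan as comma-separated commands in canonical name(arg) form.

rotate(2, -90), rotate(0, 90), rotate(1, 180)

from: [θ0=90°, θ1=0°, θ2=180°]
1. rotate(2, -90) → [θ0=90°, θ1=0°, θ2=90°]
2. rotate(0, 90) → [θ0=180°, θ1=0°, θ2=90°]
3. rotate(1, 180) → [θ0=180°, θ1=180°, θ2=90°]
shorter routes all fall short; 3 is best.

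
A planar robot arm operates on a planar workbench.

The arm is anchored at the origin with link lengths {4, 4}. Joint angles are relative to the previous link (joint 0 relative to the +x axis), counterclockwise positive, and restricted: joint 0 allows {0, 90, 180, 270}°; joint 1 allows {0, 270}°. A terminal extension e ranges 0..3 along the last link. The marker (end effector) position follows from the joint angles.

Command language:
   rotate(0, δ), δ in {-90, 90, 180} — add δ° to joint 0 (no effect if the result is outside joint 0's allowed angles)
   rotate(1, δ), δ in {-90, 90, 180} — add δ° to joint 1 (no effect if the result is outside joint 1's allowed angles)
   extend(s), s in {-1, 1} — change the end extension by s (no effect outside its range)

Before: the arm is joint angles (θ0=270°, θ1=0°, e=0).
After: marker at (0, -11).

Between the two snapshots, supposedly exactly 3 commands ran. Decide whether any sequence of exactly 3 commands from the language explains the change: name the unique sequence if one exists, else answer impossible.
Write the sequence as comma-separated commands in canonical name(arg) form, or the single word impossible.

extend(1), extend(1), extend(1)

start: joint angles (θ0=270°, θ1=0°, e=0)
[1] after extend(1): joint angles (θ0=270°, θ1=0°, e=1)
[2] after extend(1): joint angles (θ0=270°, θ1=0°, e=2)
[3] after extend(1): joint angles (θ0=270°, θ1=0°, e=3)
no other 3-command option fits: unique.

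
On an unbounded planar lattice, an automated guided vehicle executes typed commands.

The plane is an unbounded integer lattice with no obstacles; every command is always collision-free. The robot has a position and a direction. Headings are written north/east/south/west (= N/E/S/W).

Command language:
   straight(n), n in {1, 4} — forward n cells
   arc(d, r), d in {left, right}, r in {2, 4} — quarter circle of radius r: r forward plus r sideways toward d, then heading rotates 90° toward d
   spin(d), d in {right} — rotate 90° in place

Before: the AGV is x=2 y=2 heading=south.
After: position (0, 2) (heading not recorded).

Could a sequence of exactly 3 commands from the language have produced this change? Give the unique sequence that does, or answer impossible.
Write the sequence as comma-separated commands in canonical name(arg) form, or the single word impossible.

spin(right), straight(1), straight(1)

key: order matters: swapping spin(right) and straight(1) lands elsewhere
start: x=2 y=2 heading=south
1. spin(right) → x=2 y=2 heading=west
2. straight(1) → x=1 y=2 heading=west
3. straight(1) → x=0 y=2 heading=west
no other 3-command option fits: unique.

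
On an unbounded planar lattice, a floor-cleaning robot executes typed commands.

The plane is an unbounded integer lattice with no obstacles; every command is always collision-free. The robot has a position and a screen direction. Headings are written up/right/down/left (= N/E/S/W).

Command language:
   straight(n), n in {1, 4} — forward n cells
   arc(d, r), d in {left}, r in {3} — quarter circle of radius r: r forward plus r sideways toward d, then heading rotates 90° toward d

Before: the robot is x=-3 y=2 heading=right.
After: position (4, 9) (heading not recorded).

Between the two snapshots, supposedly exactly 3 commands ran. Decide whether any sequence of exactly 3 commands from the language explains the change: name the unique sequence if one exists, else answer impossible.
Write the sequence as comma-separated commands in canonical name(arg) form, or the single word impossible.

start: x=-3 y=2 heading=right
1. straight(4) → x=1 y=2 heading=right
2. arc(left, 3) → x=4 y=5 heading=up
3. straight(4) → x=4 y=9 heading=up
no other 3-command option fits: unique.

straight(4), arc(left, 3), straight(4)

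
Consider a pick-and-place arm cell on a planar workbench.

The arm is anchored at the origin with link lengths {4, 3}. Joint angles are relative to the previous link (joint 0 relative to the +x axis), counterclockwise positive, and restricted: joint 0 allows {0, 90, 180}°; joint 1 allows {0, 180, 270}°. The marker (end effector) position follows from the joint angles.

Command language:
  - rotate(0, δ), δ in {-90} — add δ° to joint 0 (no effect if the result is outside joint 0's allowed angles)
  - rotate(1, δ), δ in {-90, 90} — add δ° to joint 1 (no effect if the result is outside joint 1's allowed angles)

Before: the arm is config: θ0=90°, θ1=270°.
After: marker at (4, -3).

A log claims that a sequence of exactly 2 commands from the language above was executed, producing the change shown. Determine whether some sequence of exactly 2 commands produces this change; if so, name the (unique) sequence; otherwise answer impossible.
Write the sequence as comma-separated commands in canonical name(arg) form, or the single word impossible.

rotate(0, -90), rotate(0, -90)

from: config: θ0=90°, θ1=270°
t=1 rotate(0, -90) ⇒ config: θ0=0°, θ1=270°
t=2 rotate(0, -90) ⇒ config: θ0=0°, θ1=270°
no other 2-command option fits: unique.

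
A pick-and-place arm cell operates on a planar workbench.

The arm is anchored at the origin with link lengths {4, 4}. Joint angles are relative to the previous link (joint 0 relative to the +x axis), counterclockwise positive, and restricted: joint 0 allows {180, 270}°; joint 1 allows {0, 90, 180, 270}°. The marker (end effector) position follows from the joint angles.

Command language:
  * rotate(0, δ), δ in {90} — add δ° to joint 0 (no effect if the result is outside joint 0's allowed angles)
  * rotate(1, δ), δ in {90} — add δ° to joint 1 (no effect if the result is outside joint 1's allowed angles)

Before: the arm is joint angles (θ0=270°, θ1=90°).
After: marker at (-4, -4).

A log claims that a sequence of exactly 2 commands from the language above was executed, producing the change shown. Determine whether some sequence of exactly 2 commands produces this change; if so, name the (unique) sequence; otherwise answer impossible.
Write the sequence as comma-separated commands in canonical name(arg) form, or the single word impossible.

rotate(1, 90), rotate(1, 90)

start: joint angles (θ0=270°, θ1=90°)
t=1 rotate(1, 90) ⇒ joint angles (θ0=270°, θ1=180°)
t=2 rotate(1, 90) ⇒ joint angles (θ0=270°, θ1=270°)
no rival 2-sequence matches.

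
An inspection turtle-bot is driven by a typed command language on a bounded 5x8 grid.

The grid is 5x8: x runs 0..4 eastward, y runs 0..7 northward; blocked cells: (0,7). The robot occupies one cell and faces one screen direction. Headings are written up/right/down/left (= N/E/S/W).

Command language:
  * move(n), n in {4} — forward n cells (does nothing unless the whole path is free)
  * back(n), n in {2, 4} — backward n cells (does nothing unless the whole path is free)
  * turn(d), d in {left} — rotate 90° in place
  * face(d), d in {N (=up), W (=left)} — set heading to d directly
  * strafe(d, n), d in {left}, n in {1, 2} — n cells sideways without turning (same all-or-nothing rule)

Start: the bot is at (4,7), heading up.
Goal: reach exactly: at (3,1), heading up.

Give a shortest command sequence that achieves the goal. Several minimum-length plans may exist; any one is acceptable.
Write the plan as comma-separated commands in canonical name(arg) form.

initial: at (4,7), heading up
step 1 (back(4)): at (4,3), heading up
step 2 (strafe(left, 1)): at (3,3), heading up
step 3 (back(2)): at (3,1), heading up
shorter routes all fall short; 3 is best.

back(4), strafe(left, 1), back(2)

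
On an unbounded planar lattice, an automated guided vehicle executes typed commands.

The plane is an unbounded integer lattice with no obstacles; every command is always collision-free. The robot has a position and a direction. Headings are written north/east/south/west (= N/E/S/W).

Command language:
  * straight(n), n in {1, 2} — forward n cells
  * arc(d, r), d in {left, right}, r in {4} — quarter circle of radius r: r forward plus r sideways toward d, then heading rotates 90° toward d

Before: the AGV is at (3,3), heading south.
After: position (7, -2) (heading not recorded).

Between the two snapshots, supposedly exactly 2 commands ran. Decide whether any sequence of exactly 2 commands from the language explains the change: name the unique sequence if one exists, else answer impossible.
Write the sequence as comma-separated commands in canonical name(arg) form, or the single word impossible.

straight(1), arc(left, 4)

key: order matters: swapping straight(1) and arc(left, 4) lands elsewhere
begin: at (3,3), heading south
1. straight(1) → at (3,2), heading south
2. arc(left, 4) → at (7,-2), heading east
no rival 2-sequence matches.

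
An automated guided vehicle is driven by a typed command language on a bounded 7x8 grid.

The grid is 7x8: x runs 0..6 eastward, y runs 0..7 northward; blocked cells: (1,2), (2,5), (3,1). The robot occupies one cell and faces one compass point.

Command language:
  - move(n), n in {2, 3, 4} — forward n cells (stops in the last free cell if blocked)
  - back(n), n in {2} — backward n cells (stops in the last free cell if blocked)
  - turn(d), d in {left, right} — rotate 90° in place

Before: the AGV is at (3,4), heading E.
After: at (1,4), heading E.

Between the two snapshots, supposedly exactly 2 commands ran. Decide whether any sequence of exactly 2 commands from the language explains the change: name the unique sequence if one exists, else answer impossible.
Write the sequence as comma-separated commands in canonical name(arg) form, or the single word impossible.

checked all 2-command options: none fits.

impossible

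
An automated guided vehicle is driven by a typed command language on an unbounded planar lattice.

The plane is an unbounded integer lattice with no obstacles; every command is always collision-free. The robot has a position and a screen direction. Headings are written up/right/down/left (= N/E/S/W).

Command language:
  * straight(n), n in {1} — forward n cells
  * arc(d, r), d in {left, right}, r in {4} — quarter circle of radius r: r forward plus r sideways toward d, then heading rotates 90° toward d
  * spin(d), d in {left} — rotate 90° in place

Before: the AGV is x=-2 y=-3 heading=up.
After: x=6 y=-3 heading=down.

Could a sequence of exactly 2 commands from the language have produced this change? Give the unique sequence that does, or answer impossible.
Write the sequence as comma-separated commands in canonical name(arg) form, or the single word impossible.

arc(right, 4), arc(right, 4)

key: cell and facing (now S) both changed — the 2 commands mix motion and turning
start: x=-2 y=-3 heading=up
[1] after arc(right, 4): x=2 y=1 heading=right
[2] after arc(right, 4): x=6 y=-3 heading=down
no rival 2-sequence matches.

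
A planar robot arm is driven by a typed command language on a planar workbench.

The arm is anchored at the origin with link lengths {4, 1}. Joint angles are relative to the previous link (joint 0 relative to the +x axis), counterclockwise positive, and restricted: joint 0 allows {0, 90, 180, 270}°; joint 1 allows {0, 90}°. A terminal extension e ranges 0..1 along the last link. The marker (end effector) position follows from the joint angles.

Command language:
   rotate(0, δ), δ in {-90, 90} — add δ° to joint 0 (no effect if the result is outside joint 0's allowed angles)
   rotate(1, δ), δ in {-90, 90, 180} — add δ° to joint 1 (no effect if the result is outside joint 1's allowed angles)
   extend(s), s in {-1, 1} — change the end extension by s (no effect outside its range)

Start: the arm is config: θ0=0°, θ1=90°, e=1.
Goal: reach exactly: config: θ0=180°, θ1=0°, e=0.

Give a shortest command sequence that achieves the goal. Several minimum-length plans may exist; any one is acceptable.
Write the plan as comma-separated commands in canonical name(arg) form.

start: config: θ0=0°, θ1=90°, e=1
step 1 (extend(-1)): config: θ0=0°, θ1=90°, e=0
step 2 (rotate(0, 90)): config: θ0=90°, θ1=90°, e=0
step 3 (rotate(0, 90)): config: θ0=180°, θ1=90°, e=0
step 4 (rotate(1, -90)): config: θ0=180°, θ1=0°, e=0
nothing shorter than 4 reaches the goal.

extend(-1), rotate(0, 90), rotate(0, 90), rotate(1, -90)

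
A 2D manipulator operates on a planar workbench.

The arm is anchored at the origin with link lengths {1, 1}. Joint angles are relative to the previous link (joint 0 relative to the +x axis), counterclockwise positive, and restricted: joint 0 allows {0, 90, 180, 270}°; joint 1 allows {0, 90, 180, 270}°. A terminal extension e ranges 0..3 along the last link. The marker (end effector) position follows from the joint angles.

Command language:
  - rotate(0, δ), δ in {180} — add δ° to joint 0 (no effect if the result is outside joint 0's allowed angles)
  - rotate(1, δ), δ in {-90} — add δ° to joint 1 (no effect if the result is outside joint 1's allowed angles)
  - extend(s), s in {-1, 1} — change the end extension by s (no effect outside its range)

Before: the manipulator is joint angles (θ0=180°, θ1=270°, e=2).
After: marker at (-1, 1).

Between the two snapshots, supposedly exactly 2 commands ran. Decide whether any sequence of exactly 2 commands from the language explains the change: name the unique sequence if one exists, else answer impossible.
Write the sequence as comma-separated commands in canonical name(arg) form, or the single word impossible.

extend(-1), extend(-1)

start: joint angles (θ0=180°, θ1=270°, e=2)
1. extend(-1) → joint angles (θ0=180°, θ1=270°, e=1)
2. extend(-1) → joint angles (θ0=180°, θ1=270°, e=0)
no rival 2-sequence matches.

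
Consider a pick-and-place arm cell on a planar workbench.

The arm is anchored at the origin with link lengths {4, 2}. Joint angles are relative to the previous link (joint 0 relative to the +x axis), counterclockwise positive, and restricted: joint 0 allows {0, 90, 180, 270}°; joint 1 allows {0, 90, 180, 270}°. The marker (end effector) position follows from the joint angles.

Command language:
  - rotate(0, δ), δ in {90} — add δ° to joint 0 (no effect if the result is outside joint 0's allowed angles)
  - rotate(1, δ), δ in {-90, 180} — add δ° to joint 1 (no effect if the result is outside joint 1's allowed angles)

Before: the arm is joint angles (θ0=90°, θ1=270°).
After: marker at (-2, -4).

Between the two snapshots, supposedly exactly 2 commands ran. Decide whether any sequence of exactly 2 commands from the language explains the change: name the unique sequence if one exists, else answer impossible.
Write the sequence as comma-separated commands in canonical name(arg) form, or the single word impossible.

rotate(0, 90), rotate(0, 90)

begin: joint angles (θ0=90°, θ1=270°)
1. rotate(0, 90) → joint angles (θ0=180°, θ1=270°)
2. rotate(0, 90) → joint angles (θ0=270°, θ1=270°)
all 9 alternatives checked — unique.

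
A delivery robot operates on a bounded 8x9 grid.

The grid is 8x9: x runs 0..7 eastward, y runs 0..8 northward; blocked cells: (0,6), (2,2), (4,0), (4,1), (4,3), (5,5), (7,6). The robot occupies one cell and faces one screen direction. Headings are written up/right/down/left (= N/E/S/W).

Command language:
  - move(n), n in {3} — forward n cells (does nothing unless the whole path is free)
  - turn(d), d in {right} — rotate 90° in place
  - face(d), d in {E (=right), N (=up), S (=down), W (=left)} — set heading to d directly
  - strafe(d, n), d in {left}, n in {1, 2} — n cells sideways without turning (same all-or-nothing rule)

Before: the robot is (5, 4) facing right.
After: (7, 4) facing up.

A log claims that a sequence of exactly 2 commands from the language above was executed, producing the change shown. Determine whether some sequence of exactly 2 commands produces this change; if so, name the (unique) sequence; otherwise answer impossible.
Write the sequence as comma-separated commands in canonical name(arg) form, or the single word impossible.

impossible

all 64 sequences checked — none match.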